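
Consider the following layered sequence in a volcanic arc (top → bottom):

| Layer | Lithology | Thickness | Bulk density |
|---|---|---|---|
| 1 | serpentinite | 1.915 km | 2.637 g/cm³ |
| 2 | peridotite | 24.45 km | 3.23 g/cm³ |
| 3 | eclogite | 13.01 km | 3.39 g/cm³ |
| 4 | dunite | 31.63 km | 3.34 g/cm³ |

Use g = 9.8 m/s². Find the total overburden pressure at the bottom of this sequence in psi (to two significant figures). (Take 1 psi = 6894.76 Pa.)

serpentinite: 2637 kg/m³ × 9.8 m/s² × 1915 m = 4.949×10^7 Pa = 7178 psi
peridotite: 3230 kg/m³ × 9.8 m/s² × 24450 m = 7.739×10^8 Pa = 1.123×10^5 psi
eclogite: 3390 kg/m³ × 9.8 m/s² × 13010 m = 4.322×10^8 Pa = 62688 psi
dunite: 3340 kg/m³ × 9.8 m/s² × 31630 m = 1.035×10^9 Pa = 1.502×10^5 psi
Total = 7178 + 1.123×10^5 + 62688 + 1.502×10^5 = 3.3228×10^5 psi

330000 psi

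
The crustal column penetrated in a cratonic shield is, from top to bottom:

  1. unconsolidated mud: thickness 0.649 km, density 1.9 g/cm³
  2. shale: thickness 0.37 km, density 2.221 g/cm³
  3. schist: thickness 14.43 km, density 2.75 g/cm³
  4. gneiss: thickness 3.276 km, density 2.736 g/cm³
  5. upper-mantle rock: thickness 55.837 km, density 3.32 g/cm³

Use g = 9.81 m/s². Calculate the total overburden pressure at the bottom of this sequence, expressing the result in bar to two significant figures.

23000 bar

unconsolidated mud: 1900 kg/m³ × 9.81 m/s² × 649 m = 1.210×10^7 Pa = 121.0 bar
shale: 2221 kg/m³ × 9.81 m/s² × 370 m = 8.062×10^6 Pa = 80.62 bar
schist: 2750 kg/m³ × 9.81 m/s² × 14430 m = 3.893×10^8 Pa = 3893 bar
gneiss: 2736 kg/m³ × 9.81 m/s² × 3276 m = 8.793×10^7 Pa = 879.3 bar
upper-mantle rock: 3320 kg/m³ × 9.81 m/s² × 55837 m = 1.819×10^9 Pa = 18186 bar
Total = 121.0 + 80.62 + 3893 + 879.3 + 18186 = 23159 bar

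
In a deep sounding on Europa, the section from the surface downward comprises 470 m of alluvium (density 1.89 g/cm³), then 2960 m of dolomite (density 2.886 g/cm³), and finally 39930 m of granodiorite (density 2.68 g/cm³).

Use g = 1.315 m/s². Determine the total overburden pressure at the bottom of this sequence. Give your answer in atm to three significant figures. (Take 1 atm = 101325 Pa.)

alluvium: 1890 kg/m³ × 1.315 m/s² × 470 m = 1.168×10^6 Pa = 11.53 atm
dolomite: 2886 kg/m³ × 1.315 m/s² × 2960 m = 1.123×10^7 Pa = 110.9 atm
granodiorite: 2680 kg/m³ × 1.315 m/s² × 39930 m = 1.407×10^8 Pa = 1389 atm
Total = 11.53 + 110.9 + 1389 = 1511.2 atm

1510 atm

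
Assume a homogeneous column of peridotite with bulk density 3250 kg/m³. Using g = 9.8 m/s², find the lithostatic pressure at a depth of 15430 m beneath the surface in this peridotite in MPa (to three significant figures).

peridotite: 3250 kg/m³ × 9.8 m/s² × 15430 m = 4.914×10^8 Pa = 491.4 MPa

491 MPa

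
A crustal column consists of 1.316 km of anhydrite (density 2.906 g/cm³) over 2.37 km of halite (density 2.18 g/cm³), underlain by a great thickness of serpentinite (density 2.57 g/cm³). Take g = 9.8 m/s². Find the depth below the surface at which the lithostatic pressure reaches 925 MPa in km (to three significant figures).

Pressure at base of upper layers: 2906×9.8×1316 + 2180×9.8×2370 = 8.811×10^7 Pa = 88.11 MPa
Remaining pressure to be supplied by serpentinite: 9.250×10^8 − 8.811×10^7 = 8.369×10^8 Pa
Additional depth in serpentinite = 8.369×10^8 Pa / (2570 kg/m³ × 9.8 m/s²) = 33228 m
Total depth = 3686 m + 33228 m = 36914 m
= 36.914 km

36.9 km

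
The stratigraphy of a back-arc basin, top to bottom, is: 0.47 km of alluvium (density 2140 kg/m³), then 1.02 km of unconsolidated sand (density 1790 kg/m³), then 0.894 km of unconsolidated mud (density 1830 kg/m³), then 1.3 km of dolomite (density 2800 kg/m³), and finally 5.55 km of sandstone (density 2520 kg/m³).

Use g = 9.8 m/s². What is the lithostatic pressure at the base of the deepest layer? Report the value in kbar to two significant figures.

alluvium: 2140 kg/m³ × 9.8 m/s² × 470 m = 9.857×10^6 Pa = 0.09857 kbar
unconsolidated sand: 1790 kg/m³ × 9.8 m/s² × 1020 m = 1.789×10^7 Pa = 0.1789 kbar
unconsolidated mud: 1830 kg/m³ × 9.8 m/s² × 894 m = 1.603×10^7 Pa = 0.1603 kbar
dolomite: 2800 kg/m³ × 9.8 m/s² × 1300 m = 3.567×10^7 Pa = 0.3567 kbar
sandstone: 2520 kg/m³ × 9.8 m/s² × 5550 m = 1.371×10^8 Pa = 1.371 kbar
Total = 0.09857 + 0.1789 + 0.1603 + 0.3567 + 1.371 = 2.1652 kbar

2.2 kbar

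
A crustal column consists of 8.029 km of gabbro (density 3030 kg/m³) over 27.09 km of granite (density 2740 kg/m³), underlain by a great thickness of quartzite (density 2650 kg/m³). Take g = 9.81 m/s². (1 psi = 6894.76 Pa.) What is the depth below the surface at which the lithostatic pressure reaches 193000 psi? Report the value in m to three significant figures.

49100 m

Pressure at base of upper layers: 3030×9.81×8029 + 2740×9.81×27090 = 9.668×10^8 Pa = 1.402×10^5 psi
Remaining pressure to be supplied by quartzite: 1.331×10^9 − 9.668×10^8 = 3.639×10^8 Pa
Additional depth in quartzite = 3.639×10^8 Pa / (2650 kg/m³ × 9.81 m/s²) = 13997 m
Total depth = 35119 m + 13997 m = 49116 m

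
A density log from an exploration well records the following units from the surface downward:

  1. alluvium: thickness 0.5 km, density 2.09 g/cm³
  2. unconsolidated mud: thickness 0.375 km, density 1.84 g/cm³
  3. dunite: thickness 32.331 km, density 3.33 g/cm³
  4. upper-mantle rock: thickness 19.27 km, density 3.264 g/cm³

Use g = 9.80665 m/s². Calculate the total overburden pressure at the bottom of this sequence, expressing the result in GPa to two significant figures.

alluvium: 2090 kg/m³ × 9.80665 m/s² × 500 m = 1.025×10^7 Pa = 0.01025 GPa
unconsolidated mud: 1840 kg/m³ × 9.80665 m/s² × 375 m = 6.767×10^6 Pa = 6.767×10^-3 GPa
dunite: 3330 kg/m³ × 9.80665 m/s² × 32331 m = 1.056×10^9 Pa = 1.056 GPa
upper-mantle rock: 3264 kg/m³ × 9.80665 m/s² × 19270 m = 6.168×10^8 Pa = 0.6168 GPa
Total = 0.01025 + 6.767×10^-3 + 1.056 + 0.6168 = 1.6896 GPa

1.7 GPa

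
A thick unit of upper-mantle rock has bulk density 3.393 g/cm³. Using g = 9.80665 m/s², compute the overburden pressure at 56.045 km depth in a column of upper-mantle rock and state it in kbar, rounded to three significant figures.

upper-mantle rock: 3393 kg/m³ × 9.80665 m/s² × 56045 m = 1.865×10^9 Pa = 18.65 kbar

18.6 kbar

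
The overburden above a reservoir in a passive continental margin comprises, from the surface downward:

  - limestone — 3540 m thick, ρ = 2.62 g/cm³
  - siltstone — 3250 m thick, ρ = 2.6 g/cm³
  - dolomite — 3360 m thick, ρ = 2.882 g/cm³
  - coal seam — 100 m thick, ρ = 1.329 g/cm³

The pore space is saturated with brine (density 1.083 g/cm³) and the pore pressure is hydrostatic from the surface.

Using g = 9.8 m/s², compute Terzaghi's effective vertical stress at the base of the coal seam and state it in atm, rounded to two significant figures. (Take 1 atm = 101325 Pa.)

1600 atm

Overburden (lithostatic) stress σ_v:
limestone: 2620 kg/m³ × 9.8 m/s² × 3540 m = 9.089×10^7 Pa = 90.89 MPa
siltstone: 2600 kg/m³ × 9.8 m/s² × 3250 m = 8.281×10^7 Pa = 82.81 MPa
dolomite: 2882 kg/m³ × 9.8 m/s² × 3360 m = 9.490×10^7 Pa = 94.90 MPa
coal seam: 1329 kg/m³ × 9.8 m/s² × 100 m = 1.302×10^6 Pa = 1.302 MPa
Total = 90.89 + 82.81 + 94.90 + 1.302 = 269.90 MPa
Pore pressure P_p = 1083 kg/m³ × 9.8 m/s² × 10250 m = 1.088×10^8 Pa = 108.8 MPa
Effective stress σ' = σ_v − P_p = 269.9 − 108.8 = 161.12 MPa = 1590.1 atm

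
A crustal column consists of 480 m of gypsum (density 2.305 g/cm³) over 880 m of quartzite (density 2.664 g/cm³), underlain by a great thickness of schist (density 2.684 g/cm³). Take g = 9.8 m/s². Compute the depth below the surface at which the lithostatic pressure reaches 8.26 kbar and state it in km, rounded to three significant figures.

31.5 km

Pressure at base of upper layers: 2305×9.8×480 + 2664×9.8×880 = 3.382×10^7 Pa = 0.3382 kbar
Remaining pressure to be supplied by schist: 8.260×10^8 − 3.382×10^7 = 7.922×10^8 Pa
Additional depth in schist = 7.922×10^8 Pa / (2684 kg/m³ × 9.8 m/s²) = 30117 m
Total depth = 1360 m + 30117 m = 31477 m
= 31.477 km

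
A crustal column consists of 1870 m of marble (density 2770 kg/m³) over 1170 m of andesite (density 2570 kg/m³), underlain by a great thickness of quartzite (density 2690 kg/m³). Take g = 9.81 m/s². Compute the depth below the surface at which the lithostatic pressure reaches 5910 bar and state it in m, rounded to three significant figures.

22400 m

Pressure at base of upper layers: 2770×9.81×1870 + 2570×9.81×1170 = 8.031×10^7 Pa = 803.1 bar
Remaining pressure to be supplied by quartzite: 5.910×10^8 − 8.031×10^7 = 5.107×10^8 Pa
Additional depth in quartzite = 5.107×10^8 Pa / (2690 kg/m³ × 9.81 m/s²) = 19352 m
Total depth = 3040 m + 19352 m = 22392 m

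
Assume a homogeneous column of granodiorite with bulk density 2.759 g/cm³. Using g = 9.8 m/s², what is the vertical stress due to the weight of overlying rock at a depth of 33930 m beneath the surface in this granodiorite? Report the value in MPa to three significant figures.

917 MPa

granodiorite: 2759 kg/m³ × 9.8 m/s² × 33930 m = 9.174×10^8 Pa = 917.4 MPa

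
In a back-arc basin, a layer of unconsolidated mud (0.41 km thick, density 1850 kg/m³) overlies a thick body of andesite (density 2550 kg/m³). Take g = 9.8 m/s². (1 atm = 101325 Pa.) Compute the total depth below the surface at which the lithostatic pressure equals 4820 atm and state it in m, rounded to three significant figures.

19700 m

Pressure at base of upper layers: 1850×9.8×410 = 7.433×10^6 Pa = 73.36 atm
Remaining pressure to be supplied by andesite: 4.884×10^8 − 7.433×10^6 = 4.810×10^8 Pa
Additional depth in andesite = 4.810×10^8 Pa / (2550 kg/m³ × 9.8 m/s²) = 19246 m
Total depth = 410 m + 19246 m = 19656 m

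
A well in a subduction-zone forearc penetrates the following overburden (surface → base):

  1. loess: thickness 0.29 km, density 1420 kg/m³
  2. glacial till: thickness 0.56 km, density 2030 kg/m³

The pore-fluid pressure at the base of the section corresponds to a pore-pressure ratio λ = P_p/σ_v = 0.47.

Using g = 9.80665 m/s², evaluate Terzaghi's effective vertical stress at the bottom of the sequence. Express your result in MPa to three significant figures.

Overburden (lithostatic) stress σ_v:
loess: 1420 kg/m³ × 9.80665 m/s² × 290 m = 4.038×10^6 Pa = 4.038 MPa
glacial till: 2030 kg/m³ × 9.80665 m/s² × 560 m = 1.115×10^7 Pa = 11.15 MPa
Total = 4.038 + 11.15 = 15.187 MPa
Pore pressure P_p = λ·σ_v = 0.47 × 15.19 MPa = 7.138 MPa
Effective stress σ' = σ_v − P_p = 15.19 − 7.138 = 8.0489 MPa

8.05 MPa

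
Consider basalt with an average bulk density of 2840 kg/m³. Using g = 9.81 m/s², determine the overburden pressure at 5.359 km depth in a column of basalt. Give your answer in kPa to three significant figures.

149000 kPa

basalt: 2840 kg/m³ × 9.81 m/s² × 5359 m = 1.493×10^8 Pa = 1.493×10^5 kPa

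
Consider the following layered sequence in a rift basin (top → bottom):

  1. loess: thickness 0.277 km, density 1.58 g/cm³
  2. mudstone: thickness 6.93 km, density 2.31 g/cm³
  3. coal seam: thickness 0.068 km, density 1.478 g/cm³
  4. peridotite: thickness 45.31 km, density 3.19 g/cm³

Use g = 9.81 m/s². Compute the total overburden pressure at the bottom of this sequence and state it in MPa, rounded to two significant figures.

1600 MPa

loess: 1580 kg/m³ × 9.81 m/s² × 277 m = 4.293×10^6 Pa = 4.293 MPa
mudstone: 2310 kg/m³ × 9.81 m/s² × 6930 m = 1.570×10^8 Pa = 157.0 MPa
coal seam: 1478 kg/m³ × 9.81 m/s² × 68 m = 9.859×10^5 Pa = 0.9859 MPa
peridotite: 3190 kg/m³ × 9.81 m/s² × 45310 m = 1.418×10^9 Pa = 1418 MPa
Total = 4.293 + 157.0 + 0.9859 + 1418 = 1580.2 MPa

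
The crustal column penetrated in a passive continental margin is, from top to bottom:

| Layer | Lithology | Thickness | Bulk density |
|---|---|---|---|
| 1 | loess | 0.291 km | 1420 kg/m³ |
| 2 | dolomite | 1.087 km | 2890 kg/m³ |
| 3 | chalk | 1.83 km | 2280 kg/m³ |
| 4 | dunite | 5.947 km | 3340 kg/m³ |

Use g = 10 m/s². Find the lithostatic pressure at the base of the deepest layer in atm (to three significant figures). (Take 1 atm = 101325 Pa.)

2720 atm

loess: 1420 kg/m³ × 10 m/s² × 291 m = 4.132×10^6 Pa = 40.78 atm
dolomite: 2890 kg/m³ × 10 m/s² × 1087 m = 3.141×10^7 Pa = 310.0 atm
chalk: 2280 kg/m³ × 10 m/s² × 1830 m = 4.172×10^7 Pa = 411.8 atm
dunite: 3340 kg/m³ × 10 m/s² × 5947 m = 1.986×10^8 Pa = 1960 atm
Total = 40.78 + 310.0 + 411.8 + 1960 = 2722.9 atm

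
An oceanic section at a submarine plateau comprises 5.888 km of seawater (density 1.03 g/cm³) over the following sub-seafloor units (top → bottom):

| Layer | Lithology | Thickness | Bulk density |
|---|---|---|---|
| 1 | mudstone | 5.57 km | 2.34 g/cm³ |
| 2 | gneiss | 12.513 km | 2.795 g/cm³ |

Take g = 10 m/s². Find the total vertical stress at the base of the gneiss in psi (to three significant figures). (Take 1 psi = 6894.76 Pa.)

seawater: 1030 kg/m³ × 10 m/s² × 5888 m = 6.065×10^7 Pa = 8796 psi
mudstone: 2340 kg/m³ × 10 m/s² × 5570 m = 1.303×10^8 Pa = 18904 psi
gneiss: 2795 kg/m³ × 10 m/s² × 12513 m = 3.497×10^8 Pa = 50725 psi
Total = 8796 + 18904 + 50725 = 78425 psi

78400 psi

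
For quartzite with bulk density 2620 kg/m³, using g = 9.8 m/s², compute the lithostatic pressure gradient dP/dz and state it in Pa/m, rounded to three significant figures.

dP/dz = ρg = 2620 kg/m³ × 9.8 m/s² = 25676 Pa/m

25700 Pa/m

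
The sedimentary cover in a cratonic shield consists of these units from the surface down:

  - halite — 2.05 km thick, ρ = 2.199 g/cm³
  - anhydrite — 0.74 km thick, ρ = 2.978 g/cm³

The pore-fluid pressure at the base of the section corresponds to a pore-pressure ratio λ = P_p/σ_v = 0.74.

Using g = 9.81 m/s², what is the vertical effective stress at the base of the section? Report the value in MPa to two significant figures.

Overburden (lithostatic) stress σ_v:
halite: 2199 kg/m³ × 9.81 m/s² × 2050 m = 4.422×10^7 Pa = 44.22 MPa
anhydrite: 2978 kg/m³ × 9.81 m/s² × 740 m = 2.162×10^7 Pa = 21.62 MPa
Total = 44.22 + 21.62 = 65.841 MPa
Pore pressure P_p = λ·σ_v = 0.74 × 65.84 MPa = 48.72 MPa
Effective stress σ' = σ_v − P_p = 65.84 − 48.72 = 17.119 MPa

17 MPa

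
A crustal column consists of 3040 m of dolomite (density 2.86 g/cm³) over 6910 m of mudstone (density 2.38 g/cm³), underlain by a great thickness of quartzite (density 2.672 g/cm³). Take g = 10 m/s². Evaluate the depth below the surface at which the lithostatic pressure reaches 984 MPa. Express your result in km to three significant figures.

Pressure at base of upper layers: 2860×10×3040 + 2380×10×6910 = 2.514×10^8 Pa = 251.4 MPa
Remaining pressure to be supplied by quartzite: 9.840×10^8 − 2.514×10^8 = 7.326×10^8 Pa
Additional depth in quartzite = 7.326×10^8 Pa / (2672 kg/m³ × 10 m/s²) = 27418 m
Total depth = 9950 m + 27418 m = 37368 m
= 37.368 km

37.4 km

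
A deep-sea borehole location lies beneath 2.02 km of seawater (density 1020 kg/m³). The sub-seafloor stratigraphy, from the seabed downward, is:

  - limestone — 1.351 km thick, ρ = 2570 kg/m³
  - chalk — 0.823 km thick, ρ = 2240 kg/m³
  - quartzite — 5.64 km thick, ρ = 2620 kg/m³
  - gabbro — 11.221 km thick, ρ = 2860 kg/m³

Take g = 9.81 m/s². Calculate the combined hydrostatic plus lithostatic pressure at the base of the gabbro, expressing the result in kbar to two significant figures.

seawater: 1020 kg/m³ × 9.81 m/s² × 2020 m = 2.021×10^7 Pa = 0.2021 kbar
limestone: 2570 kg/m³ × 9.81 m/s² × 1351 m = 3.406×10^7 Pa = 0.3406 kbar
chalk: 2240 kg/m³ × 9.81 m/s² × 823 m = 1.808×10^7 Pa = 0.1808 kbar
quartzite: 2620 kg/m³ × 9.81 m/s² × 5640 m = 1.450×10^8 Pa = 1.450 kbar
gabbro: 2860 kg/m³ × 9.81 m/s² × 11221 m = 3.148×10^8 Pa = 3.148 kbar
Total = 0.2021 + 0.3406 + 0.1808 + 1.450 + 3.148 = 5.3214 kbar

5.3 kbar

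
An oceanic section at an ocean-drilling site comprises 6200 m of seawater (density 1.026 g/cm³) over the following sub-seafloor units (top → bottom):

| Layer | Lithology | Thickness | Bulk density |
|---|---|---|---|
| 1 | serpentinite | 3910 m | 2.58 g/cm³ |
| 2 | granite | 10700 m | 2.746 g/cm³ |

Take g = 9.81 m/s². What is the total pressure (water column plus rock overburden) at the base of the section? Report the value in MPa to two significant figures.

450 MPa

seawater: 1026 kg/m³ × 9.81 m/s² × 6200 m = 6.240×10^7 Pa = 62.40 MPa
serpentinite: 2580 kg/m³ × 9.81 m/s² × 3910 m = 9.896×10^7 Pa = 98.96 MPa
granite: 2746 kg/m³ × 9.81 m/s² × 10700 m = 2.882×10^8 Pa = 288.2 MPa
Total = 62.40 + 98.96 + 288.2 = 449.60 MPa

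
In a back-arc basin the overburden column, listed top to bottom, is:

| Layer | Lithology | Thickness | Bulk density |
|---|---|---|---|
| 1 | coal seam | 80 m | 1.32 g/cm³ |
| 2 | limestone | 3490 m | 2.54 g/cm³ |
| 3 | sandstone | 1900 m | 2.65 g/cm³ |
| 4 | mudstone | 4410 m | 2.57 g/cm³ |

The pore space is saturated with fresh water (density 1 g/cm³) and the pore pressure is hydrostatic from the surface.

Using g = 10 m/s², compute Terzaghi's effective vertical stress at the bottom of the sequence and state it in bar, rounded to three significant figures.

1550 bar

Overburden (lithostatic) stress σ_v:
coal seam: 1320 kg/m³ × 10 m/s² × 80 m = 1.056×10^6 Pa = 1.056 MPa
limestone: 2540 kg/m³ × 10 m/s² × 3490 m = 8.865×10^7 Pa = 88.65 MPa
sandstone: 2650 kg/m³ × 10 m/s² × 1900 m = 5.035×10^7 Pa = 50.35 MPa
mudstone: 2570 kg/m³ × 10 m/s² × 4410 m = 1.133×10^8 Pa = 113.3 MPa
Total = 1.056 + 88.65 + 50.35 + 113.3 = 253.39 MPa
Pore pressure P_p = 1000 kg/m³ × 10 m/s² × 9880 m = 9.880×10^7 Pa = 98.80 MPa
Effective stress σ' = σ_v − P_p = 253.4 − 98.80 = 154.59 MPa = 1545.9 bar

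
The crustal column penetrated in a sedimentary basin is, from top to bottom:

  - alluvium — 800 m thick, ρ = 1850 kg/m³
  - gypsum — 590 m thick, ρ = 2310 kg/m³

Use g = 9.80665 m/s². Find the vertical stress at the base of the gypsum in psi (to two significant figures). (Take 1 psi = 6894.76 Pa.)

alluvium: 1850 kg/m³ × 9.80665 m/s² × 800 m = 1.451×10^7 Pa = 2105 psi
gypsum: 2310 kg/m³ × 9.80665 m/s² × 590 m = 1.337×10^7 Pa = 1938 psi
Total = 2105 + 1938 = 4043.6 psi

4000 psi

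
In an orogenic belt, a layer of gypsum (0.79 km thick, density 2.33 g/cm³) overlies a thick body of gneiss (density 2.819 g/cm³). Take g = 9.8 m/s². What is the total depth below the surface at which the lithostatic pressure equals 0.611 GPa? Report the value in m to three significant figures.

Pressure at base of upper layers: 2330×9.8×790 = 1.804×10^7 Pa = 0.01804 GPa
Remaining pressure to be supplied by gneiss: 6.110×10^8 − 1.804×10^7 = 5.930×10^8 Pa
Additional depth in gneiss = 5.930×10^8 Pa / (2819 kg/m³ × 9.8 m/s²) = 21464 m
Total depth = 790 m + 21464 m = 22254 m

22300 m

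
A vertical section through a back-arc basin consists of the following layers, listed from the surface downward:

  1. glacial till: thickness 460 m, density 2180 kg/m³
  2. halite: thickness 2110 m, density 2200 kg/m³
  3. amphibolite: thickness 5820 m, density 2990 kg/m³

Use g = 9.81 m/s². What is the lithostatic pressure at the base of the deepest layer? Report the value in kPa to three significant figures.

226000 kPa

glacial till: 2180 kg/m³ × 9.81 m/s² × 460 m = 9.837×10^6 Pa = 9837 kPa
halite: 2200 kg/m³ × 9.81 m/s² × 2110 m = 4.554×10^7 Pa = 45538 kPa
amphibolite: 2990 kg/m³ × 9.81 m/s² × 5820 m = 1.707×10^8 Pa = 1.707×10^5 kPa
Total = 9837 + 45538 + 1.707×10^5 = 2.2609×10^5 kPa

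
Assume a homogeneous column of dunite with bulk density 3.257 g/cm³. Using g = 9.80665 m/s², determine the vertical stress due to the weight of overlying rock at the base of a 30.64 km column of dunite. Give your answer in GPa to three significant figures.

0.979 GPa

dunite: 3257 kg/m³ × 9.80665 m/s² × 30640 m = 9.786×10^8 Pa = 0.9786 GPa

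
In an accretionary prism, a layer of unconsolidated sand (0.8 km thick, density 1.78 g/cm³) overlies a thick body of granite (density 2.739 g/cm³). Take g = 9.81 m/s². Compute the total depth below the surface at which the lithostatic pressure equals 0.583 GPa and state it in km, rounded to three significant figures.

22.0 km

Pressure at base of upper layers: 1780×9.81×800 = 1.397×10^7 Pa = 0.01397 GPa
Remaining pressure to be supplied by granite: 5.830×10^8 − 1.397×10^7 = 5.690×10^8 Pa
Additional depth in granite = 5.690×10^8 Pa / (2739 kg/m³ × 9.81 m/s²) = 21177 m
Total depth = 800 m + 21177 m = 21977 m
= 21.977 km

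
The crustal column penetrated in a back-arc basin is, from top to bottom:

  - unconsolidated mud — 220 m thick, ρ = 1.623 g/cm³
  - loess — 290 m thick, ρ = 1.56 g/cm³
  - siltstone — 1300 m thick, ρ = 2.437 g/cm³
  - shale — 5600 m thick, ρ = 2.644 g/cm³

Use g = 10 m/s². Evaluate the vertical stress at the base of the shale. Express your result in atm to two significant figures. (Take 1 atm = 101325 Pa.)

1900 atm

unconsolidated mud: 1623 kg/m³ × 10 m/s² × 220 m = 3.571×10^6 Pa = 35.24 atm
loess: 1560 kg/m³ × 10 m/s² × 290 m = 4.524×10^6 Pa = 44.65 atm
siltstone: 2437 kg/m³ × 10 m/s² × 1300 m = 3.168×10^7 Pa = 312.7 atm
shale: 2644 kg/m³ × 10 m/s² × 5600 m = 1.481×10^8 Pa = 1461 atm
Total = 35.24 + 44.65 + 312.7 + 1461 = 1853.8 atm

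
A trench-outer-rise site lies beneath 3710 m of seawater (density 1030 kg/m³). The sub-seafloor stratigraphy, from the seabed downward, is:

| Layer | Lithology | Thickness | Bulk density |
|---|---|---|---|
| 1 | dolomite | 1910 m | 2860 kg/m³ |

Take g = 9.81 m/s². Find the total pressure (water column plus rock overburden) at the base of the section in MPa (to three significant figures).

seawater: 1030 kg/m³ × 9.81 m/s² × 3710 m = 3.749×10^7 Pa = 37.49 MPa
dolomite: 2860 kg/m³ × 9.81 m/s² × 1910 m = 5.359×10^7 Pa = 53.59 MPa
Total = 37.49 + 53.59 = 91.075 MPa

91.1 MPa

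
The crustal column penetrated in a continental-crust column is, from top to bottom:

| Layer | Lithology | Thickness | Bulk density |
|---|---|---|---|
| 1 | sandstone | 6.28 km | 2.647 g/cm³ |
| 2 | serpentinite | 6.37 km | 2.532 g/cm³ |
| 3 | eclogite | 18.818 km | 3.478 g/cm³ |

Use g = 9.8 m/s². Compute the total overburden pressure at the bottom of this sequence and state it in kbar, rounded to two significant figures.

sandstone: 2647 kg/m³ × 9.8 m/s² × 6280 m = 1.629×10^8 Pa = 1.629 kbar
serpentinite: 2532 kg/m³ × 9.8 m/s² × 6370 m = 1.581×10^8 Pa = 1.581 kbar
eclogite: 3478 kg/m³ × 9.8 m/s² × 18818 m = 6.414×10^8 Pa = 6.414 kbar
Total = 1.629 + 1.581 + 6.414 = 9.6237 kbar

9.6 kbar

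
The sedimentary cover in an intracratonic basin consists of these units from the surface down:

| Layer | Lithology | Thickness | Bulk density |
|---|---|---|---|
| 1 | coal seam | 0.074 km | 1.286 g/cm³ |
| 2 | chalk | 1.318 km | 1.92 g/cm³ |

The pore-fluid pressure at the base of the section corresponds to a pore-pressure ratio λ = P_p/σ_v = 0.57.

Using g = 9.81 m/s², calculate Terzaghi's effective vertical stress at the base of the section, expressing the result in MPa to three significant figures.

11.1 MPa

Overburden (lithostatic) stress σ_v:
coal seam: 1286 kg/m³ × 9.81 m/s² × 74 m = 9.336×10^5 Pa = 0.9336 MPa
chalk: 1920 kg/m³ × 9.81 m/s² × 1318 m = 2.482×10^7 Pa = 24.82 MPa
Total = 0.9336 + 24.82 = 25.758 MPa
Pore pressure P_p = λ·σ_v = 0.57 × 25.76 MPa = 14.68 MPa
Effective stress σ' = σ_v − P_p = 25.76 − 14.68 = 11.076 MPa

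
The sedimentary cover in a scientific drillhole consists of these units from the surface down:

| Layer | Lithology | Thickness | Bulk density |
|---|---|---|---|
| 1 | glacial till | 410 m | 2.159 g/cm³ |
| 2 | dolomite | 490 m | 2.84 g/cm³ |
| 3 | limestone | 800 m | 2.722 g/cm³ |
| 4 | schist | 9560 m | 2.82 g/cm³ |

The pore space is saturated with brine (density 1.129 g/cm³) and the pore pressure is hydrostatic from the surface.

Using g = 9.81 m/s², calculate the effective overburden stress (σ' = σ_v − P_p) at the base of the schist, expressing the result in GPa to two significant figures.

Overburden (lithostatic) stress σ_v:
glacial till: 2159 kg/m³ × 9.81 m/s² × 410 m = 8.684×10^6 Pa = 8.684 MPa
dolomite: 2840 kg/m³ × 9.81 m/s² × 490 m = 1.365×10^7 Pa = 13.65 MPa
limestone: 2722 kg/m³ × 9.81 m/s² × 800 m = 2.136×10^7 Pa = 21.36 MPa
schist: 2820 kg/m³ × 9.81 m/s² × 9560 m = 2.645×10^8 Pa = 264.5 MPa
Total = 8.684 + 13.65 + 21.36 + 264.5 = 308.17 MPa
Pore pressure P_p = 1129 kg/m³ × 9.81 m/s² × 11260 m = 1.247×10^8 Pa = 124.7 MPa
Effective stress σ' = σ_v − P_p = 308.2 − 124.7 = 183.46 MPa = 0.18346 GPa

0.18 GPa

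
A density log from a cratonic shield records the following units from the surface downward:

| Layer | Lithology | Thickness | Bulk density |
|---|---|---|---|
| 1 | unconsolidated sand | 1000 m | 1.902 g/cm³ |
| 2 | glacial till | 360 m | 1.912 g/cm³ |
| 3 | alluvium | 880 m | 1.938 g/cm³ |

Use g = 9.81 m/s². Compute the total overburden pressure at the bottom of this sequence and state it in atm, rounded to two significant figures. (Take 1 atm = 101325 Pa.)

unconsolidated sand: 1902 kg/m³ × 9.81 m/s² × 1000 m = 1.866×10^7 Pa = 184.1 atm
glacial till: 1912 kg/m³ × 9.81 m/s² × 360 m = 6.752×10^6 Pa = 66.64 atm
alluvium: 1938 kg/m³ × 9.81 m/s² × 880 m = 1.673×10^7 Pa = 165.1 atm
Total = 184.1 + 66.64 + 165.1 = 415.90 atm

420 atm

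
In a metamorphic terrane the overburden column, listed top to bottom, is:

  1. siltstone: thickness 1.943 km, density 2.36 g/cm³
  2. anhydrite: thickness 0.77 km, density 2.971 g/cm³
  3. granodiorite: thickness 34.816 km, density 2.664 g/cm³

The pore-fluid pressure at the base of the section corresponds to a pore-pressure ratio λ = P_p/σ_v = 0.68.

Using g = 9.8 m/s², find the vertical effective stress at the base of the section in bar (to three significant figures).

3120 bar

Overburden (lithostatic) stress σ_v:
siltstone: 2360 kg/m³ × 9.8 m/s² × 1943 m = 4.494×10^7 Pa = 44.94 MPa
anhydrite: 2971 kg/m³ × 9.8 m/s² × 770 m = 2.242×10^7 Pa = 22.42 MPa
granodiorite: 2664 kg/m³ × 9.8 m/s² × 34816 m = 9.089×10^8 Pa = 908.9 MPa
Total = 44.94 + 22.42 + 908.9 = 976.31 MPa
Pore pressure P_p = λ·σ_v = 0.68 × 976.3 MPa = 663.9 MPa
Effective stress σ' = σ_v − P_p = 976.3 − 663.9 = 312.42 MPa = 3124.2 bar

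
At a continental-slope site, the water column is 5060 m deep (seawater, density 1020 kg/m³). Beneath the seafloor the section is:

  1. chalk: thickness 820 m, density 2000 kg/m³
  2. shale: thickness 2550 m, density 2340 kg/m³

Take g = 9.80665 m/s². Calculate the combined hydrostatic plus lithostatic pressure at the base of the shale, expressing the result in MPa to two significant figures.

130 MPa

seawater: 1020 kg/m³ × 9.80665 m/s² × 5060 m = 5.061×10^7 Pa = 50.61 MPa
chalk: 2000 kg/m³ × 9.80665 m/s² × 820 m = 1.608×10^7 Pa = 16.08 MPa
shale: 2340 kg/m³ × 9.80665 m/s² × 2550 m = 5.852×10^7 Pa = 58.52 MPa
Total = 50.61 + 16.08 + 58.52 = 125.21 MPa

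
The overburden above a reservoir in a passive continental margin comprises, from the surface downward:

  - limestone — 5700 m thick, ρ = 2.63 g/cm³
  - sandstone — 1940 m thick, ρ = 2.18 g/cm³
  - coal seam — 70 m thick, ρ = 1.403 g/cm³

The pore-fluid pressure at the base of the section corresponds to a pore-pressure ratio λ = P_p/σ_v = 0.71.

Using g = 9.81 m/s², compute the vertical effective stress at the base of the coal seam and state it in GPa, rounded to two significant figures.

Overburden (lithostatic) stress σ_v:
limestone: 2630 kg/m³ × 9.81 m/s² × 5700 m = 1.471×10^8 Pa = 147.1 MPa
sandstone: 2180 kg/m³ × 9.81 m/s² × 1940 m = 4.149×10^7 Pa = 41.49 MPa
coal seam: 1403 kg/m³ × 9.81 m/s² × 70 m = 9.634×10^5 Pa = 0.9634 MPa
Total = 147.1 + 41.49 + 0.9634 = 189.51 MPa
Pore pressure P_p = λ·σ_v = 0.71 × 189.5 MPa = 134.6 MPa
Effective stress σ' = σ_v − P_p = 189.5 − 134.6 = 54.959 MPa = 0.054959 GPa

0.055 GPa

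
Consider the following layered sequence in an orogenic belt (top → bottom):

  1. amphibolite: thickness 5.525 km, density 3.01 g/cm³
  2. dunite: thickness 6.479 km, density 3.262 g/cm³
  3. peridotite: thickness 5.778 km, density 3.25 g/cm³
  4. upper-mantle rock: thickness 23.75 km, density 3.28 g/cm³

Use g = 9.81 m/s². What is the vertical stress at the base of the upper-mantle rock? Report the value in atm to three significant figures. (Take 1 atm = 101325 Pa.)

amphibolite: 3010 kg/m³ × 9.81 m/s² × 5525 m = 1.631×10^8 Pa = 1610 atm
dunite: 3262 kg/m³ × 9.81 m/s² × 6479 m = 2.073×10^8 Pa = 2046 atm
peridotite: 3250 kg/m³ × 9.81 m/s² × 5778 m = 1.842×10^8 Pa = 1818 atm
upper-mantle rock: 3280 kg/m³ × 9.81 m/s² × 23750 m = 7.642×10^8 Pa = 7542 atm
Total = 1610 + 2046 + 1818 + 7542 = 13016 atm

13000 atm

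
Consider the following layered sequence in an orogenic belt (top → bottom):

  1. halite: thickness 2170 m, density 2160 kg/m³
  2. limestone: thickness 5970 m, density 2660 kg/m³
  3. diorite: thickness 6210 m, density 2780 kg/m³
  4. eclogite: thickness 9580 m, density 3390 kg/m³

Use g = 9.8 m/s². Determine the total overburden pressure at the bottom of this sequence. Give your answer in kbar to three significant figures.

halite: 2160 kg/m³ × 9.8 m/s² × 2170 m = 4.593×10^7 Pa = 0.4593 kbar
limestone: 2660 kg/m³ × 9.8 m/s² × 5970 m = 1.556×10^8 Pa = 1.556 kbar
diorite: 2780 kg/m³ × 9.8 m/s² × 6210 m = 1.692×10^8 Pa = 1.692 kbar
eclogite: 3390 kg/m³ × 9.8 m/s² × 9580 m = 3.183×10^8 Pa = 3.183 kbar
Total = 0.4593 + 1.556 + 1.692 + 3.183 = 6.8901 kbar

6.89 kbar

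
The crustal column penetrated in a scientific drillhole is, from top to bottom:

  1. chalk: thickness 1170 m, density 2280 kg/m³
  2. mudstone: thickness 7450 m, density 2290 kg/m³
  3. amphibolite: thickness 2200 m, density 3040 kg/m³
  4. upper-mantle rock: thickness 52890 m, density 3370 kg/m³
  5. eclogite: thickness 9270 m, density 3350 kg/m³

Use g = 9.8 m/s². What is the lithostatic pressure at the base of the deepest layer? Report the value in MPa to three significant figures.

chalk: 2280 kg/m³ × 9.8 m/s² × 1170 m = 2.614×10^7 Pa = 26.14 MPa
mudstone: 2290 kg/m³ × 9.8 m/s² × 7450 m = 1.672×10^8 Pa = 167.2 MPa
amphibolite: 3040 kg/m³ × 9.8 m/s² × 2200 m = 6.554×10^7 Pa = 65.54 MPa
upper-mantle rock: 3370 kg/m³ × 9.8 m/s² × 52890 m = 1.747×10^9 Pa = 1747 MPa
eclogite: 3350 kg/m³ × 9.8 m/s² × 9270 m = 3.043×10^8 Pa = 304.3 MPa
Total = 26.14 + 167.2 + 65.54 + 1747 + 304.3 = 2310.0 MPa

2310 MPa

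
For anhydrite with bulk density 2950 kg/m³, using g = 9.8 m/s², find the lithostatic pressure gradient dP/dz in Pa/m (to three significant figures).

28900 Pa/m

dP/dz = ρg = 2950 kg/m³ × 9.8 m/s² = 28910 Pa/m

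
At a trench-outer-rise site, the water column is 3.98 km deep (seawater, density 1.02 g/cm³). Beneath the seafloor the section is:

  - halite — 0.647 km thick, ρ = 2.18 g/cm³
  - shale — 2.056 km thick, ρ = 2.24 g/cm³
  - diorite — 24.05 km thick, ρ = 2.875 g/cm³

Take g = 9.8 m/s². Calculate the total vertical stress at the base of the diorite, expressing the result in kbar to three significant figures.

seawater: 1020 kg/m³ × 9.8 m/s² × 3980 m = 3.978×10^7 Pa = 0.3978 kbar
halite: 2180 kg/m³ × 9.8 m/s² × 647 m = 1.382×10^7 Pa = 0.1382 kbar
shale: 2240 kg/m³ × 9.8 m/s² × 2056 m = 4.513×10^7 Pa = 0.4513 kbar
diorite: 2875 kg/m³ × 9.8 m/s² × 24050 m = 6.776×10^8 Pa = 6.776 kbar
Total = 0.3978 + 0.1382 + 0.4513 + 6.776 = 7.7635 kbar

7.76 kbar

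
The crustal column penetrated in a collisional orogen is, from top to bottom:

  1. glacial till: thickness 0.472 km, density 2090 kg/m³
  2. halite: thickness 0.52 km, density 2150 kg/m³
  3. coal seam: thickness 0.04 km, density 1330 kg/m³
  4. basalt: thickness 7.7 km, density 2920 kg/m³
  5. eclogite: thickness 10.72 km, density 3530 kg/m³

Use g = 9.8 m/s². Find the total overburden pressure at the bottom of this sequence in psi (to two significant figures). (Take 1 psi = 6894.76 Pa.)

89000 psi

glacial till: 2090 kg/m³ × 9.8 m/s² × 472 m = 9.668×10^6 Pa = 1402 psi
halite: 2150 kg/m³ × 9.8 m/s² × 520 m = 1.096×10^7 Pa = 1589 psi
coal seam: 1330 kg/m³ × 9.8 m/s² × 40 m = 5.214×10^5 Pa = 75.62 psi
basalt: 2920 kg/m³ × 9.8 m/s² × 7700 m = 2.203×10^8 Pa = 31958 psi
eclogite: 3530 kg/m³ × 9.8 m/s² × 10720 m = 3.708×10^8 Pa = 53787 psi
Total = 1402 + 1589 + 75.62 + 31958 + 53787 = 88812 psi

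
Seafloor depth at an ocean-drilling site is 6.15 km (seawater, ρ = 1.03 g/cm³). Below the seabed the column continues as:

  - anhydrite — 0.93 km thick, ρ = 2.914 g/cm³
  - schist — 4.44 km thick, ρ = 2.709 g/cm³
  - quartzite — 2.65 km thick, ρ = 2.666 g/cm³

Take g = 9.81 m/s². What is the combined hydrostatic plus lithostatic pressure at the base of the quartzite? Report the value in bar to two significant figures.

2800 bar

seawater: 1030 kg/m³ × 9.81 m/s² × 6150 m = 6.214×10^7 Pa = 621.4 bar
anhydrite: 2914 kg/m³ × 9.81 m/s² × 930 m = 2.659×10^7 Pa = 265.9 bar
schist: 2709 kg/m³ × 9.81 m/s² × 4440 m = 1.180×10^8 Pa = 1180 bar
quartzite: 2666 kg/m³ × 9.81 m/s² × 2650 m = 6.931×10^7 Pa = 693.1 bar
Total = 621.4 + 265.9 + 1180 + 693.1 = 2760.3 bar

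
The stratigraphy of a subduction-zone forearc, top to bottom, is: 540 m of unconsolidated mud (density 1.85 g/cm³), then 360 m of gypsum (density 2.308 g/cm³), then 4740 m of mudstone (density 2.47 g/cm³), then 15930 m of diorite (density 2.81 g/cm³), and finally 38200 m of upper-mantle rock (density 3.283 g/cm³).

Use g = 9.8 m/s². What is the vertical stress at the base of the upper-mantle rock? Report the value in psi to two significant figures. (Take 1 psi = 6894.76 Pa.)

unconsolidated mud: 1850 kg/m³ × 9.8 m/s² × 540 m = 9.790×10^6 Pa = 1420 psi
gypsum: 2308 kg/m³ × 9.8 m/s² × 360 m = 8.143×10^6 Pa = 1181 psi
mudstone: 2470 kg/m³ × 9.8 m/s² × 4740 m = 1.147×10^8 Pa = 16641 psi
diorite: 2810 kg/m³ × 9.8 m/s² × 15930 m = 4.387×10^8 Pa = 63625 psi
upper-mantle rock: 3283 kg/m³ × 9.8 m/s² × 38200 m = 1.229×10^9 Pa = 1.783×10^5 psi
Total = 1420 + 1181 + 16641 + 63625 + 1.783×10^5 = 2.6112×10^5 psi

260000 psi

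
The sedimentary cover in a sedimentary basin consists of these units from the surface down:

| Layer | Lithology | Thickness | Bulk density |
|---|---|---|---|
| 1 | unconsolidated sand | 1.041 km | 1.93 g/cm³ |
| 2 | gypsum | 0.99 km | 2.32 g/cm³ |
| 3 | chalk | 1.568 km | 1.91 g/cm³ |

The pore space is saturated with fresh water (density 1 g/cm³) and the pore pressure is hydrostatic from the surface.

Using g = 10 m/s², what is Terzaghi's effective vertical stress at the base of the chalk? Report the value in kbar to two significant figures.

0.37 kbar

Overburden (lithostatic) stress σ_v:
unconsolidated sand: 1930 kg/m³ × 10 m/s² × 1041 m = 2.009×10^7 Pa = 20.09 MPa
gypsum: 2320 kg/m³ × 10 m/s² × 990 m = 2.297×10^7 Pa = 22.97 MPa
chalk: 1910 kg/m³ × 10 m/s² × 1568 m = 2.995×10^7 Pa = 29.95 MPa
Total = 20.09 + 22.97 + 29.95 = 73.008 MPa
Pore pressure P_p = 1000 kg/m³ × 10 m/s² × 3599 m = 3.599×10^7 Pa = 35.99 MPa
Effective stress σ' = σ_v − P_p = 73.01 − 35.99 = 37.018 MPa = 0.37018 kbar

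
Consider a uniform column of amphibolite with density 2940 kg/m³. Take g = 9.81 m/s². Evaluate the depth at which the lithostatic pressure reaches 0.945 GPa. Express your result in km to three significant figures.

32.8 km

h = P/(ρg) = 0.945 GPa / (2940 kg/m³ × 9.81 m/s²) = 9.450×10^8 Pa / 28841 Pa/m = 32765 m
= 32.765 km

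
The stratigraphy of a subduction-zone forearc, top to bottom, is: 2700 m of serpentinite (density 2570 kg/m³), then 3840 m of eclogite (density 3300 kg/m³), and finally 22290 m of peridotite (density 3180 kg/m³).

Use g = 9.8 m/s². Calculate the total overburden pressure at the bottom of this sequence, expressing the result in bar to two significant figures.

serpentinite: 2570 kg/m³ × 9.8 m/s² × 2700 m = 6.800×10^7 Pa = 680.0 bar
eclogite: 3300 kg/m³ × 9.8 m/s² × 3840 m = 1.242×10^8 Pa = 1242 bar
peridotite: 3180 kg/m³ × 9.8 m/s² × 22290 m = 6.946×10^8 Pa = 6946 bar
Total = 680.0 + 1242 + 6946 = 8868.3 bar

8900 bar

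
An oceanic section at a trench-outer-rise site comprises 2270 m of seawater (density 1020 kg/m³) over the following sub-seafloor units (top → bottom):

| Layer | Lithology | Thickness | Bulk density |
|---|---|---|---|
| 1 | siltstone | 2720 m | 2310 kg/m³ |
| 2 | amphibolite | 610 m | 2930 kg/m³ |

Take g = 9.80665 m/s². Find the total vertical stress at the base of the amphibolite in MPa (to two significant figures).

100 MPa

seawater: 1020 kg/m³ × 9.80665 m/s² × 2270 m = 2.271×10^7 Pa = 22.71 MPa
siltstone: 2310 kg/m³ × 9.80665 m/s² × 2720 m = 6.162×10^7 Pa = 61.62 MPa
amphibolite: 2930 kg/m³ × 9.80665 m/s² × 610 m = 1.753×10^7 Pa = 17.53 MPa
Total = 22.71 + 61.62 + 17.53 = 101.85 MPa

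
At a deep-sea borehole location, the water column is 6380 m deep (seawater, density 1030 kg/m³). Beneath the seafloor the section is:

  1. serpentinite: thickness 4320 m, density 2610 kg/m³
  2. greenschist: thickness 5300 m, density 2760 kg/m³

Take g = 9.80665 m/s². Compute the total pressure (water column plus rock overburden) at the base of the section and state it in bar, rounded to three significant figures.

seawater: 1030 kg/m³ × 9.80665 m/s² × 6380 m = 6.444×10^7 Pa = 644.4 bar
serpentinite: 2610 kg/m³ × 9.80665 m/s² × 4320 m = 1.106×10^8 Pa = 1106 bar
greenschist: 2760 kg/m³ × 9.80665 m/s² × 5300 m = 1.435×10^8 Pa = 1435 bar
Total = 644.4 + 1106 + 1435 = 3184.7 bar

3180 bar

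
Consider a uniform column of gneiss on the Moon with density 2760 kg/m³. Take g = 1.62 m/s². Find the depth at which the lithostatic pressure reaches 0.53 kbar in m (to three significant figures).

h = P/(ρg) = 0.53 kbar / (2760 kg/m³ × 1.62 m/s²) = 5.300×10^7 Pa / 4471.2 Pa/m = 11854 m

11900 m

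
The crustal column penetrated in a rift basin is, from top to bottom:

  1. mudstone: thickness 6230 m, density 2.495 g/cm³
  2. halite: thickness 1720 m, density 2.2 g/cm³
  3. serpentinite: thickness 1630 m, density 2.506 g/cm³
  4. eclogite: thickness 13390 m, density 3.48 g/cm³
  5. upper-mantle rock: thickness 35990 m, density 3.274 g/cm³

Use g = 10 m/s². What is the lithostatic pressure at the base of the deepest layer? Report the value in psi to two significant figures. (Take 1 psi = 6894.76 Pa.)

270000 psi

mudstone: 2495 kg/m³ × 10 m/s² × 6230 m = 1.554×10^8 Pa = 22544 psi
halite: 2200 kg/m³ × 10 m/s² × 1720 m = 3.784×10^7 Pa = 5488 psi
serpentinite: 2506 kg/m³ × 10 m/s² × 1630 m = 4.085×10^7 Pa = 5924 psi
eclogite: 3480 kg/m³ × 10 m/s² × 13390 m = 4.660×10^8 Pa = 67584 psi
upper-mantle rock: 3274 kg/m³ × 10 m/s² × 35990 m = 1.178×10^9 Pa = 1.709×10^5 psi
Total = 22544 + 5488 + 5924 + 67584 + 1.709×10^5 = 2.7244×10^5 psi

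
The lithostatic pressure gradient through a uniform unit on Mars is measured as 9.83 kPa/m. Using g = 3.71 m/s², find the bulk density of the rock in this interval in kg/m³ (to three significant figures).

2650 kg/m³

ρ = (dP/dz)/g = 9.83 kPa/m / 3.71 m/s² = 9830.0 Pa/m / 3.71 m/s² = 2649.6 kg/m³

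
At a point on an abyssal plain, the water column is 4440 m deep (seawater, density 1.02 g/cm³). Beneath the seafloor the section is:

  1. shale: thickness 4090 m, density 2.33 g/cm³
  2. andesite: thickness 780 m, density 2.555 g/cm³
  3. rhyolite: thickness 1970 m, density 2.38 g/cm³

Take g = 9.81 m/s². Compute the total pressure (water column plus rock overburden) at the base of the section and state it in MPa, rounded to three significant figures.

203 MPa

seawater: 1020 kg/m³ × 9.81 m/s² × 4440 m = 4.443×10^7 Pa = 44.43 MPa
shale: 2330 kg/m³ × 9.81 m/s² × 4090 m = 9.349×10^7 Pa = 93.49 MPa
andesite: 2555 kg/m³ × 9.81 m/s² × 780 m = 1.955×10^7 Pa = 19.55 MPa
rhyolite: 2380 kg/m³ × 9.81 m/s² × 1970 m = 4.600×10^7 Pa = 46.00 MPa
Total = 44.43 + 93.49 + 19.55 + 46.00 = 203.46 MPa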